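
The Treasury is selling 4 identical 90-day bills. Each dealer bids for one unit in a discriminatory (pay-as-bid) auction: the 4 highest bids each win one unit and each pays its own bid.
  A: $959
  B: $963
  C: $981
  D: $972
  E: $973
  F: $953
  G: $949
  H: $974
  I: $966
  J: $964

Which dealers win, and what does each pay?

C $981, H $974, E $973, D $972

Sorting: 981 (C), 974 (H), 973 (E), 972 (D), 966 (I), 964 (J), …
The 4 highest are C, H, E, D.
Each winner pays its own bid: C $981, H $974, E $973, D $972.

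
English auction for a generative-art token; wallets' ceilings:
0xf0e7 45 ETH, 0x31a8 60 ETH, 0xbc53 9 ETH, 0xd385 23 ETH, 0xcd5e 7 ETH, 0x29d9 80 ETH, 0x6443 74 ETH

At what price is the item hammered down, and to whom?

0x29d9 wins at 74 ETH

Limits in order: 80 (0x29d9) > 74 (0x6443) > 60 (0x31a8) > 45 (0xf0e7) > 23 (0xd385) > 9 (0xbc53) > …
Once the price passes 74 ETH, only 0x29d9 is left; the hammer falls at 0x6443's limit of 74 ETH.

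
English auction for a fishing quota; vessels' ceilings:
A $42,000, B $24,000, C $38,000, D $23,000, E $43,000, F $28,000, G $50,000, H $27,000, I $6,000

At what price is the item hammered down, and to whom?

G wins at $43,000

Limits in order: 50,000 (G) > 43,000 (E) > 42,000 (A) > 38,000 (C) > 28,000 (F) > 27,000 (H) > …
Bidding ends when E exits at $43,000; G takes it.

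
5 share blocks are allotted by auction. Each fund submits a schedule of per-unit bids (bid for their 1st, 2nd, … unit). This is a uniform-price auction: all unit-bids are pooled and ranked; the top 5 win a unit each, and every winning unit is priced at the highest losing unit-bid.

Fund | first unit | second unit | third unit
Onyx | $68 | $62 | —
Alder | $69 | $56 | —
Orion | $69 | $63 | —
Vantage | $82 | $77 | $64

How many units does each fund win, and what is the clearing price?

Pooled unit-bids ranked (top 5): 82 (Vantage-1), 77 (Vantage-2), 69 (Alder-1), 69 (Orion-1), 68 (Onyx-1)
The (k+1)-th unit-bid is $64.
Allocation: Alder 1, Onyx 1, Orion 1, Vantage 2.

Alder 1, Onyx 1, Orion 1, Vantage 2; clearing price $64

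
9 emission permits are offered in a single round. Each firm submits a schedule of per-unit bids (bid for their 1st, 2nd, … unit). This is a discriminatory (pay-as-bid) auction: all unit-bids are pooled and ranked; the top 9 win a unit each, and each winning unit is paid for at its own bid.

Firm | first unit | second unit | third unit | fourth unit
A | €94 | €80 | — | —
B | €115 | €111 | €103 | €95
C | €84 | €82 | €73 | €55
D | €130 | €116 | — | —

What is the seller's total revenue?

Merging the schedules and taking the best 9: 130 (D-1), 116 (D-2), 115 (B-1), 111 (B-2), 103 (B-3), 95 (B-4), 94 (A-1), 84 (C-1), 82 (C-2)
Next rejected bid: €80 (not a price — pay-as-bid).
Each winning unit pays its own bid.
Revenue = 130 + 116 + 115 + 111 + 103 + 95 + 94 + 84 + 82 = €930.

Total revenue: €930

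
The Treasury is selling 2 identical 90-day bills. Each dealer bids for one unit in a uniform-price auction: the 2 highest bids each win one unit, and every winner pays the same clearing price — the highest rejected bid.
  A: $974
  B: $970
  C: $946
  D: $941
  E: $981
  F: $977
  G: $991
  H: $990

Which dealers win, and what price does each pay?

G, H; each pays $981

Sorting: 991 (G), 990 (H), 981 (E), 977 (F), …
The 2 highest are G, H.
First losing bid is E's $981, which sets the uniform price.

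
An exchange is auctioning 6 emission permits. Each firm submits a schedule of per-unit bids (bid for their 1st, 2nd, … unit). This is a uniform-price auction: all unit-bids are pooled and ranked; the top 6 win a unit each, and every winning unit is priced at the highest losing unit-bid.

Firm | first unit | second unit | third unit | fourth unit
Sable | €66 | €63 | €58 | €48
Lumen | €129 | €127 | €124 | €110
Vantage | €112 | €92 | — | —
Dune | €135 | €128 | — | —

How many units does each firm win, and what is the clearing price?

Pooled unit-bids ranked (top 6): 135 (Dune-1), 129 (Lumen-1), 128 (Dune-2), 127 (Lumen-2), 124 (Lumen-3), 112 (Vantage-1)
Highest rejected unit-bid = €110.
Allocation: Dune 2, Lumen 3, Vantage 1.

Dune 2, Lumen 3, Vantage 1; clearing price €110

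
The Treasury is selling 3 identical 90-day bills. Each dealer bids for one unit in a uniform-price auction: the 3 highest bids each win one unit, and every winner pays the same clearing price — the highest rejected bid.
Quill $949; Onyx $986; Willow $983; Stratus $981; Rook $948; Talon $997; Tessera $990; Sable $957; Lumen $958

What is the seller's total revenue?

Total revenue: $2,949

Ordering the bids: 997 (Talon), 990 (Tessera), 986 (Onyx), 983 (Willow), 981 (Stratus), …
The 3 highest are Talon, Tessera, Onyx.
Clearing price = highest rejected bid = $983.
Total revenue = 3 × $983 = $2,949.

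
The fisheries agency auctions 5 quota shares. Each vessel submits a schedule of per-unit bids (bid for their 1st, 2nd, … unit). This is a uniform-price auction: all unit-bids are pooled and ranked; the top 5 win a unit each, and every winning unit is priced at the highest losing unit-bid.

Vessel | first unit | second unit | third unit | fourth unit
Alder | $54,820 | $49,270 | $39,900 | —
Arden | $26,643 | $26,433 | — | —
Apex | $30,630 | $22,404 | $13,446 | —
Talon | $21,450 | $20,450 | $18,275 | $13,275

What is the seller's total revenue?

Total revenue: $132,165

Merging the schedules and taking the best 5: 54,820 (Alder-1), 49,270 (Alder-2), 39,900 (Alder-3), 30,630 (Apex-1), 26,643 (Arden-1)
Highest rejected unit-bid = $26,433.
Allocation: Alder 3, Apex 1, Arden 1. Every unit priced at $26,433.
Revenue = 5 × 26,433 = $132,165.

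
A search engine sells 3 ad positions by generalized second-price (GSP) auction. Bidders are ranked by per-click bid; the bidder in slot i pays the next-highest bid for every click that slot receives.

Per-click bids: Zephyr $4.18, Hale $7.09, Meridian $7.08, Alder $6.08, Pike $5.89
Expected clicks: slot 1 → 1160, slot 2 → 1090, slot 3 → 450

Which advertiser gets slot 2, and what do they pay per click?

Per-click bids in order: $7.09 (Hale) > $7.08 (Meridian) > $6.08 (Alder) > $5.89 (Pike) > …
Slot 2 goes to the second-ranked bidder, Meridian, who pays the next bid down: $6.08/click.

Meridian; $6.08 per click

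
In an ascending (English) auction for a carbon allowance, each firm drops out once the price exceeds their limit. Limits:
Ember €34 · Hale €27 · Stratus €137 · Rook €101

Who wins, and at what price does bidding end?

Sorting limits: 137 (Stratus) > 101 (Rook) > 34 (Ember) > 27 (Hale)
Bidding ends when Rook exits at €101; Stratus takes it.

Stratus wins at €101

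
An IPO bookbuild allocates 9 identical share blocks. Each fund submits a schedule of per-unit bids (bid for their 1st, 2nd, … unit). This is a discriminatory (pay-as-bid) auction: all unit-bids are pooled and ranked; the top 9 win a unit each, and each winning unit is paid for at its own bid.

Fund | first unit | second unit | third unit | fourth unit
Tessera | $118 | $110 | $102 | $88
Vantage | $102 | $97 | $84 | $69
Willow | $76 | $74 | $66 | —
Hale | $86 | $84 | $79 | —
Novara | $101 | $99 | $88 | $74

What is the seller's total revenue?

Pooled unit-bids ranked (top 9): 118 (Tessera-1), 110 (Tessera-2), 102 (Tessera-3), 102 (Vantage-1), 101 (Novara-1), 99 (Novara-2), 97 (Vantage-2), 88 (Tessera-4), 88 (Novara-3)
Next rejected bid: $86 (not a price — pay-as-bid).
Each winning unit pays its own bid.
Revenue = 118 + 110 + 102 + 102 + 101 + 99 + 97 + 88 + 88 = $905.

Total revenue: $905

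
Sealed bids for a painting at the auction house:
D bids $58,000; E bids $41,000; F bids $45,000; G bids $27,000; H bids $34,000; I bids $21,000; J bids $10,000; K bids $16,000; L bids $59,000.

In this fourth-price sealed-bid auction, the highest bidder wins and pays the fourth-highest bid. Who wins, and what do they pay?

L pays $41,000

Bids ranked: 59,000 (L) > 58,000 (D) > 45,000 (F) > 41,000 (E) > 34,000 (H) > 27,000 (G) > …
L is highest; pays the fourth-highest bid, $41,000.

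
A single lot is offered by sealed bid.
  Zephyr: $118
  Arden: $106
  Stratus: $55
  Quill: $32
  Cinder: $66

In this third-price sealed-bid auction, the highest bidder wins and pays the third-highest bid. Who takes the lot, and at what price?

Bids ranked: 118 (Zephyr) > 106 (Arden) > 66 (Cinder) > 55 (Stratus) > 32 (Quill)
Zephyr wins; payment is bid #3 in the ranking = $66.

Zephyr pays $66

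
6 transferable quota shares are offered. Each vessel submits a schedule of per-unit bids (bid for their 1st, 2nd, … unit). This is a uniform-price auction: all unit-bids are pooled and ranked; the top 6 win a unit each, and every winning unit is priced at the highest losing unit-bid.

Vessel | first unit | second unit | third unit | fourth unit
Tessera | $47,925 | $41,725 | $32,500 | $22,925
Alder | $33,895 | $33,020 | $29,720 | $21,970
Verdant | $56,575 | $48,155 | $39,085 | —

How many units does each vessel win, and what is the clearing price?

Alder 1, Tessera 2, Verdant 3; clearing price $33,020

Merging the schedules and taking the best 6: 56,575 (Verdant-1), 48,155 (Verdant-2), 47,925 (Tessera-1), 41,725 (Tessera-2), 39,085 (Verdant-3), 33,895 (Alder-1)
First bid not allocated: $33,020.
Allocation: Alder 1, Tessera 2, Verdant 3.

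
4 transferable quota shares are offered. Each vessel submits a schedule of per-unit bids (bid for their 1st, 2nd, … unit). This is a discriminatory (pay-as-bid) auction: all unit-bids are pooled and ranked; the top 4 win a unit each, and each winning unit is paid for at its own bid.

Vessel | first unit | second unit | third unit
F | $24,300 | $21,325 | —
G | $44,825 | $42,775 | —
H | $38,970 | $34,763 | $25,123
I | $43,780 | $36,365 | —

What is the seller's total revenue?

Pooled unit-bids ranked (top 4): 44,825 (G-1), 43,780 (I-1), 42,775 (G-2), 38,970 (H-1)
Next rejected bid: $36,365 (not a price — pay-as-bid).
Each winning unit pays its own bid.
Revenue = 44,825 + 43,780 + 42,775 + 38,970 = $170,350.

Total revenue: $170,350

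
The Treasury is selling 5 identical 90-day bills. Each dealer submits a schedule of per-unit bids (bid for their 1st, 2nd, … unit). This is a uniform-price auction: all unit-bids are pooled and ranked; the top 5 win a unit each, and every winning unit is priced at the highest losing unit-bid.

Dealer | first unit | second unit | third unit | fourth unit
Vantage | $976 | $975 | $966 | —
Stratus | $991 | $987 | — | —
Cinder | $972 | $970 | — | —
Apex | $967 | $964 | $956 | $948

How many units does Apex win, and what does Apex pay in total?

All unit-bids, highest first — top 5: 991 (Stratus-1), 987 (Stratus-2), 976 (Vantage-1), 975 (Vantage-2), 972 (Cinder-1)
First bid not allocated: $970.
Apex wins 0 unit(s) at $970 each.

Apex: 0 units, pays $0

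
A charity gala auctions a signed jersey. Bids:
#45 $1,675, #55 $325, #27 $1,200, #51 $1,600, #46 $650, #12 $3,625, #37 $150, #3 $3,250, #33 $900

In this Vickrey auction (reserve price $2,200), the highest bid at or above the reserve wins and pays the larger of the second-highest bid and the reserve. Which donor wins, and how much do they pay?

#12 pays $3,250

Bids ranked: 3,625 (#12) > 3,250 (#3) > 1,675 (#45) > 1,600 (#51) > 1,200 (#27) > 900 (#33) > …
Highest eligible bid: #12 at $3,625.
max(second-highest $3,250, reserve $2,200) = $3,250; the reserve does not bind.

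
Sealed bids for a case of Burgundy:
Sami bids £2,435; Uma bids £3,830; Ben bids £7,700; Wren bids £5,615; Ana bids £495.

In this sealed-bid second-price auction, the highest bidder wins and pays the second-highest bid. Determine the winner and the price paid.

Sorting bids: 7,700 (Ben) > 5,615 (Wren) > 3,830 (Uma) > 2,435 (Sami) > 495 (Ana)
Ben wins with the highest bid; price is set by the runner-up at £5,615.

Ben pays £5,615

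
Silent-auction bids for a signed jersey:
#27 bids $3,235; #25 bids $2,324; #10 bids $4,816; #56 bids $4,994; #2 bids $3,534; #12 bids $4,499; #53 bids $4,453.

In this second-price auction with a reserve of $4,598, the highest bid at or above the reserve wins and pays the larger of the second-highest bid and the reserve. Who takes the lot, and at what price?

Sorting bids: 4,994 (#56) > 4,816 (#10) > 4,499 (#12) > 4,453 (#53) > 3,534 (#2) > 3,235 (#27) > …
Highest eligible bid: #56 at $4,994.
Second-highest bid $4,816 exceeds the reserve $4,598 → payment $4,816.

#56 pays $4,816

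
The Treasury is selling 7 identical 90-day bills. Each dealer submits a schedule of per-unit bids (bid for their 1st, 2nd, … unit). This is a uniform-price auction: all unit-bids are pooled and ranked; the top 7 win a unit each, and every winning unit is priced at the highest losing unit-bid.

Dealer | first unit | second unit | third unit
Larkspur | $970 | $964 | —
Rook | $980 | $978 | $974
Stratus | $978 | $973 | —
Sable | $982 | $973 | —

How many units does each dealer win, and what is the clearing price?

Rook 3, Sable 2, Stratus 2; clearing price $970

Pooled unit-bids ranked (top 7): 982 (Sable-1), 980 (Rook-1), 978 (Rook-2), 978 (Stratus-1), 974 (Rook-3), 973 (Stratus-2), 973 (Sable-2)
Highest rejected unit-bid = $970.
Allocation: Rook 3, Sable 2, Stratus 2.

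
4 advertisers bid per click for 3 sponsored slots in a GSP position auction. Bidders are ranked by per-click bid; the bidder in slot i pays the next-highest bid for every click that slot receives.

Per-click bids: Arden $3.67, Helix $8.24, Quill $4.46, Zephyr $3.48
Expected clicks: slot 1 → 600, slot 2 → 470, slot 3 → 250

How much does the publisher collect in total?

Ranked by bid: $8.24 (Helix) > $4.46 (Quill) > $3.67 (Arden) > $3.48 (Zephyr)
Slot 1: Helix pays $4.46 × 600 = $2676.00
Slot 2: Quill pays $3.67 × 470 = $1724.90
Slot 3: Arden pays $3.48 × 250 = $870.00
Total = $5270.90

Total revenue: $5270.90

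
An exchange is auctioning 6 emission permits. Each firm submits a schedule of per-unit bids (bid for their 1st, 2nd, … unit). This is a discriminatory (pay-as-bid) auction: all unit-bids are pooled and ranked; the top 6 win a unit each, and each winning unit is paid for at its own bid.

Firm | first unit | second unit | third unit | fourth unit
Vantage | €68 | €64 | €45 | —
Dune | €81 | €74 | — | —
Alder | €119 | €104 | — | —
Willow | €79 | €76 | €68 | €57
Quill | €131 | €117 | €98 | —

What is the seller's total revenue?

Pooled unit-bids ranked (top 6): 131 (Quill-1), 119 (Alder-1), 117 (Quill-2), 104 (Alder-2), 98 (Quill-3), 81 (Dune-1)
Next rejected bid: €79 (not a price — pay-as-bid).
Each winning unit pays its own bid.
Revenue = 131 + 119 + 117 + 104 + 98 + 81 = €650.

Total revenue: €650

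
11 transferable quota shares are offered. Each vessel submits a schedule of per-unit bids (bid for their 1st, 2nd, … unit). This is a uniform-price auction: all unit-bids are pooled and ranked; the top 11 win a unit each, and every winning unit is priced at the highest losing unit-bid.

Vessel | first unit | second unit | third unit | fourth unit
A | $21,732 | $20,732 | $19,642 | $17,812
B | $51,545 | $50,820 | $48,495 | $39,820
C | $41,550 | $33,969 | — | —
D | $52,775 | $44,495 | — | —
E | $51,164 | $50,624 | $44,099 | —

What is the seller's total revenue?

Merging the schedules and taking the best 11: 52,775 (D-1), 51,545 (B-1), 51,164 (E-1), 50,820 (B-2), 50,624 (E-2), 48,495 (B-3), 44,495 (D-2), 44,099 (E-3), 41,550 (C-1), 39,820 (B-4), 33,969 (C-2)
Highest rejected unit-bid = $21,732.
Allocation: B 4, C 2, D 2, E 3. Every unit priced at $21,732.
Revenue = 11 × 21,732 = $239,052.

Total revenue: $239,052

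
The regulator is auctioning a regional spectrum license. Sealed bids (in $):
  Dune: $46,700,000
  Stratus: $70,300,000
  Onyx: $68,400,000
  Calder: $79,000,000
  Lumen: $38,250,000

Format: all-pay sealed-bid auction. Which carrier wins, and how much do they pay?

All-pay sealed-bid auction: the highest bidder wins the item, but every bidder pays their own bid.
Bids in order: 79,000,000 (Calder) > 70,300,000 (Stratus) > 68,400,000 (Onyx) > 46,700,000 (Dune) > 38,250,000 (Lumen)
Calder is highest and takes the item; every bidder forfeits their bid.

Calder pays $79,000,000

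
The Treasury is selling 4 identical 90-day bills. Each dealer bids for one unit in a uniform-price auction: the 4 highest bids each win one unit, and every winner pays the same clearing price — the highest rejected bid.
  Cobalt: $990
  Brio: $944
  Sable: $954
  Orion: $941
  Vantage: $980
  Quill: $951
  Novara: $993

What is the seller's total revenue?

Sorting: 993 (Novara), 990 (Cobalt), 980 (Vantage), 954 (Sable), 951 (Quill), 944 (Brio), …
Top 4: Novara, Cobalt, Vantage, Sable.
Highest unsuccessful bid: $951 → clearing price.
Total revenue = 4 × $951 = $3,804.

Total revenue: $3,804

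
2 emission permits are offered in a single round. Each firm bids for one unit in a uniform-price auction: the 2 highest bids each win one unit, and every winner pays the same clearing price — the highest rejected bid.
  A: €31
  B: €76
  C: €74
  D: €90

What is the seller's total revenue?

Ordering the bids: 90 (D), 76 (B), 74 (C), 31 (A)
Winners (2 units): D, B.
First losing bid is C's €74, which sets the uniform price.
Total revenue = 2 × €74 = €148.

Total revenue: €148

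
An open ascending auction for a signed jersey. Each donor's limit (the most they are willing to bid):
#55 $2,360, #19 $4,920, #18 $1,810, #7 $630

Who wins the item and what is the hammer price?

#19 wins at $2,360

Limits ranked: 4,920 (#19) > 2,360 (#55) > 1,810 (#18) > 630 (#7)
Once the price passes $2,360, only #19 is left; the hammer falls at #55's limit of $2,360.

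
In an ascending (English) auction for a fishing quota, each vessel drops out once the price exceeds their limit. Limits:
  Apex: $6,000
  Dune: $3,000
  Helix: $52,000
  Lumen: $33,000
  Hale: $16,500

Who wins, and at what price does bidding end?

Helix wins at $33,000

Limits in order: 52,000 (Helix) > 33,000 (Lumen) > 16,500 (Hale) > 6,000 (Apex) > 3,000 (Dune)
Bidding ends when Lumen exits at $33,000; Helix takes it.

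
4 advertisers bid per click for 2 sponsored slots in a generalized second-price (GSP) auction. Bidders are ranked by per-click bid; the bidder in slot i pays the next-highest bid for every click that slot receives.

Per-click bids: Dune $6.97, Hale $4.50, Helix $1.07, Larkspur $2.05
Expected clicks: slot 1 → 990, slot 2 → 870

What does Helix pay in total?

Per-click bids in order: $6.97 (Dune) > $4.50 (Hale) > $2.05 (Larkspur) > …
Helix ranks below slot 2 → no slot, pays nothing.

Helix pays $0.00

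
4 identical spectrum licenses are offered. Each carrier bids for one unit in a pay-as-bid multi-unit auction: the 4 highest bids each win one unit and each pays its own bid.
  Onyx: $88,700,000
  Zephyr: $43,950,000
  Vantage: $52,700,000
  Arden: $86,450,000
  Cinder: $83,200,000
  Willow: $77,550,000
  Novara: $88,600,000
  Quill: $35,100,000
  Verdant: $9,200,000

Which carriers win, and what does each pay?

Onyx $88,700,000, Novara $88,600,000, Arden $86,450,000, Cinder $83,200,000

Ordering the bids: 88,700,000 (Onyx), 88,600,000 (Novara), 86,450,000 (Arden), 83,200,000 (Cinder), 77,550,000 (Willow), 52,700,000 (Vantage), …
The 4 highest are Onyx, Novara, Arden, Cinder.
Each winner pays its own bid: Onyx $88,700,000, Novara $88,600,000, Arden $86,450,000, Cinder $83,200,000.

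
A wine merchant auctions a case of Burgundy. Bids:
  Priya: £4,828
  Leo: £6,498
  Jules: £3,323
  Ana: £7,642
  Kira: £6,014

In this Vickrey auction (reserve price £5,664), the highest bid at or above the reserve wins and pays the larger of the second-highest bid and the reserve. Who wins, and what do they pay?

Ana pays £6,498

Rule: the highest bid at or above the reserve wins and pays the larger of the second-highest bid and the reserve.
Sorting bids: 7,642 (Ana) > 6,498 (Leo) > 6,014 (Kira) > 4,828 (Priya) > 3,323 (Jules)
Ana has the top bid at or above the reserve (£7,642).
max(second-highest £6,498, reserve £5,664) = £6,498; the reserve does not bind.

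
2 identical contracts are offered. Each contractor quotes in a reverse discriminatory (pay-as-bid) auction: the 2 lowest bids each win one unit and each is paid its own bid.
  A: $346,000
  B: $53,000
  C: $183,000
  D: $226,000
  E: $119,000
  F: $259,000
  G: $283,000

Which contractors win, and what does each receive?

Sorting: 53,000 (B), 119,000 (E), 183,000 (C), 226,000 (D), …
The 2 lowest are B, E.
Each winner is paid its own bid: B $53,000, E $119,000.

B $53,000, E $119,000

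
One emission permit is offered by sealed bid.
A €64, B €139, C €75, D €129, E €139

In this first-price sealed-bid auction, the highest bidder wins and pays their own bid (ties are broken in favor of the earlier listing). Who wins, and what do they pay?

Bids ranked: 139 (B) > 139 (E) > 129 (D) > 75 (C) > 64 (A)
Tie at €139 → B wins by tie-break.
B is highest → pays own bid, €139.

B pays €139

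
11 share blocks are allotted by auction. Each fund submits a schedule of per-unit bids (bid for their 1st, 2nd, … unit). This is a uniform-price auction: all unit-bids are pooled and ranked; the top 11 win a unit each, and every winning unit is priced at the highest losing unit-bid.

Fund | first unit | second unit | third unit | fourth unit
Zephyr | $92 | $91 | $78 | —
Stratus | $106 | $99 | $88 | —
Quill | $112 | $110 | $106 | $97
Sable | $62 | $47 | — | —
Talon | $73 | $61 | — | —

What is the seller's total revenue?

Total revenue: $682

Pooled unit-bids ranked (top 11): 112 (Quill-1), 110 (Quill-2), 106 (Stratus-1), 106 (Quill-3), 99 (Stratus-2), 97 (Quill-4), 92 (Zephyr-1), 91 (Zephyr-2), 88 (Stratus-3), 78 (Zephyr-3), 73 (Talon-1)
Highest rejected unit-bid = $62.
Allocation: Quill 4, Stratus 3, Talon 1, Zephyr 3. Every unit priced at $62.
Revenue = 11 × 62 = $682.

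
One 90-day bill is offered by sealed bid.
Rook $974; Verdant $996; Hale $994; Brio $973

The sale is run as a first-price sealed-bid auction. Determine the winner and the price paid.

Rule: the highest bidder wins and pays their own bid.
Sorting bids: 996 (Verdant) > 994 (Hale) > 974 (Rook) > 973 (Brio)
Verdant is highest → pays own bid, $996.

Verdant pays $996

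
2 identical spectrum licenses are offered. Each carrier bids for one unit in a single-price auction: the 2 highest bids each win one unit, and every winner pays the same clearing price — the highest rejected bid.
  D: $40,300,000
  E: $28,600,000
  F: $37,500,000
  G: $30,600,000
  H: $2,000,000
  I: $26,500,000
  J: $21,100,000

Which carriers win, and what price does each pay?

Sorting: 40,300,000 (D), 37,500,000 (F), 30,600,000 (G), 28,600,000 (E), …
Top 2: D, F.
First losing bid is G's $30,600,000, which sets the uniform price.

D, F; each pays $30,600,000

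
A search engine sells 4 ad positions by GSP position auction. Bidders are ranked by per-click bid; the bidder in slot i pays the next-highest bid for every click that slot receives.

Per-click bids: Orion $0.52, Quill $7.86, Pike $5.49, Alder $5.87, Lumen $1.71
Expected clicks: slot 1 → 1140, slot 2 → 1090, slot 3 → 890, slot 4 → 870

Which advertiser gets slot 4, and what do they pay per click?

Lumen; $0.52 per click

Sorting advertisers: $7.86 (Quill) > $5.87 (Alder) > $5.49 (Pike) > $1.71 (Lumen) > $0.52 (Orion)
Slot 4 goes to the fourth-ranked bidder, Lumen, who pays the next bid down: $0.52/click.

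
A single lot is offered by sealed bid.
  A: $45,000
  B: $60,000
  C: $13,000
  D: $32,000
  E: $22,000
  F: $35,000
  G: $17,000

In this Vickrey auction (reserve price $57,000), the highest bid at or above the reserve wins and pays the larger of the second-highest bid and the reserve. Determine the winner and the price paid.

Bids in order: 60,000 (B) > 45,000 (A) > 35,000 (F) > 32,000 (D) > 22,000 (E) > 17,000 (G) > …
Highest eligible bid: B at $60,000.
max(second-highest $45,000, reserve $57,000) = $57,000.

B pays $57,000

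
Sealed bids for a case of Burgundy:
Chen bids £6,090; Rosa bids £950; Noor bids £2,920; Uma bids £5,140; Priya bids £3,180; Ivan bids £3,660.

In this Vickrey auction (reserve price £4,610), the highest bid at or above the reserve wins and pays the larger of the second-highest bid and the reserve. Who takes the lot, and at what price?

Chen pays £5,140

Rule: the highest bid at or above the reserve wins and pays the larger of the second-highest bid and the reserve.
Bids ranked: 6,090 (Chen) > 5,140 (Uma) > 3,660 (Ivan) > 3,180 (Priya) > 2,920 (Noor) > 950 (Rosa)
Chen has the top bid at or above the reserve (£6,090).
Second-highest bid £5,140 exceeds the reserve £4,610 → payment £5,140.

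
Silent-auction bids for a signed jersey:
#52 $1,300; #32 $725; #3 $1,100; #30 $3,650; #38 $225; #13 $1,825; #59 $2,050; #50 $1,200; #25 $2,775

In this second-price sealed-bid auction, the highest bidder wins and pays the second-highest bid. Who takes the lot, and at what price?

Second-price sealed-bid auction: the highest bidder wins and pays the second-highest bid.
Sorting bids: 3,650 (#30) > 2,775 (#25) > 2,050 (#59) > 1,825 (#13) > 1,300 (#52) > 1,200 (#50) > …
Second-price: #30 pays #25's bid of $2,775.

#30 pays $2,775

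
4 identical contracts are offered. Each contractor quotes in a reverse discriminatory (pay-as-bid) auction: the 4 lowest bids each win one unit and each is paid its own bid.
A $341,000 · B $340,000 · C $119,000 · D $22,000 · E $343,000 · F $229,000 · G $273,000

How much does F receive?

Sorting: 22,000 (D), 119,000 (C), 229,000 (F), 273,000 (G), 340,000 (B), 341,000 (A), …
Winners (4 units): D, C, F, G.
F wins → own bid $229,000.

F is paid $229,000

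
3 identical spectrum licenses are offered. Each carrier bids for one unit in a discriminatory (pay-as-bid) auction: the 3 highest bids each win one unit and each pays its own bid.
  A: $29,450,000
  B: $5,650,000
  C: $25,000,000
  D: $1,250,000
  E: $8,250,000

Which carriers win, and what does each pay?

A $29,450,000, C $25,000,000, E $8,250,000

Sorting: 29,450,000 (A), 25,000,000 (C), 8,250,000 (E), 5,650,000 (B), 1,250,000 (D)
Top 3: A, C, E.
Each winner pays its own bid: A $29,450,000, C $25,000,000, E $8,250,000.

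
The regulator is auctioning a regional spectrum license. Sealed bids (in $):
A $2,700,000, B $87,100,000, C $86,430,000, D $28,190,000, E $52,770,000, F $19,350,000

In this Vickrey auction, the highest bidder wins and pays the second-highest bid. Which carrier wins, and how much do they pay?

Rule: the highest bidder wins and pays the second-highest bid.
Bids ranked: 87,100,000 (B) > 86,430,000 (C) > 52,770,000 (E) > 28,190,000 (D) > 19,350,000 (F) > 2,700,000 (A)
B wins with the highest bid; price is set by the runner-up at $86,430,000.

B pays $86,430,000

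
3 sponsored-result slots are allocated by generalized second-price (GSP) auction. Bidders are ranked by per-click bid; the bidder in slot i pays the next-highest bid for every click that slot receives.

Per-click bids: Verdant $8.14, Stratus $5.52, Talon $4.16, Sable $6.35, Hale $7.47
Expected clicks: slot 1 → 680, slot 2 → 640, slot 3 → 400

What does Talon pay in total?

Ranked by bid: $8.14 (Verdant) > $7.47 (Hale) > $6.35 (Sable) > $5.52 (Stratus) > …
Talon ranks below slot 3 → no slot, pays nothing.

Talon pays $0.00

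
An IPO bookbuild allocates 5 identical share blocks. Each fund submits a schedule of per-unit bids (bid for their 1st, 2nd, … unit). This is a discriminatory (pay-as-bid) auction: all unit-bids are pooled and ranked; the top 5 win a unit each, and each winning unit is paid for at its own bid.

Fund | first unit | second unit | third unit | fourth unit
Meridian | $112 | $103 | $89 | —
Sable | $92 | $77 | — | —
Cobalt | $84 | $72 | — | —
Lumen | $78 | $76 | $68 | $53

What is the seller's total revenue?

All unit-bids, highest first — top 5: 112 (Meridian-1), 103 (Meridian-2), 92 (Sable-1), 89 (Meridian-3), 84 (Cobalt-1)
Next rejected bid: $78 (not a price — pay-as-bid).
Each winning unit pays its own bid.
Revenue = 112 + 103 + 92 + 89 + 84 = $480.

Total revenue: $480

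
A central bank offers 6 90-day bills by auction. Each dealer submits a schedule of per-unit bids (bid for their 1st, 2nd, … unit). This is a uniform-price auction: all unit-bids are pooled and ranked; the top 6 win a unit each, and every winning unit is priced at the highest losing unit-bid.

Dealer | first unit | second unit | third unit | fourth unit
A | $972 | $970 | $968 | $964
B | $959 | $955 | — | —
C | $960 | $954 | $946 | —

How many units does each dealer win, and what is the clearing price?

Pooled unit-bids ranked (top 6): 972 (A-1), 970 (A-2), 968 (A-3), 964 (A-4), 960 (C-1), 959 (B-1)
The (k+1)-th unit-bid is $955.
Allocation: A 4, B 1, C 1.

A 4, B 1, C 1; clearing price $955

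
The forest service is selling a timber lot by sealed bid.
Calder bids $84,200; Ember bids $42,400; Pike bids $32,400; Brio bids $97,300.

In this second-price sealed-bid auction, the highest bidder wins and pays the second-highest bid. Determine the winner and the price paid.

Sorting bids: 97,300 (Brio) > 84,200 (Calder) > 42,400 (Ember) > 32,400 (Pike)
Brio wins with the highest bid; price is set by the runner-up at $84,200.

Brio pays $84,200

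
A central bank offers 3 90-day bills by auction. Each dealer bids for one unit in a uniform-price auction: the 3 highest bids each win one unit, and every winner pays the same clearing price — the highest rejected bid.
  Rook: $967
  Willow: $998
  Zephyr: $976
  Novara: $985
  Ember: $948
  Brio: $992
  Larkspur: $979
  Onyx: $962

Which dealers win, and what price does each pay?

Willow, Brio, Novara; each pays $979

Ordering the bids: 998 (Willow), 992 (Brio), 985 (Novara), 979 (Larkspur), 976 (Zephyr), …
Top 3: Willow, Brio, Novara.
First losing bid is Larkspur's $979, which sets the uniform price.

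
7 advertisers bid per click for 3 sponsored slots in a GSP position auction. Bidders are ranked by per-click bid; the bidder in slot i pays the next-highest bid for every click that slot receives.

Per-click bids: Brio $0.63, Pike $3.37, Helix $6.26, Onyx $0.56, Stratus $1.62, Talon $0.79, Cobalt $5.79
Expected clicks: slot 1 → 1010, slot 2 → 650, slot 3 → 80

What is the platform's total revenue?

Total revenue: $8168.00

Sorting advertisers: $6.26 (Helix) > $5.79 (Cobalt) > $3.37 (Pike) > $1.62 (Stratus) > …
Slot 1: Helix pays $5.79 × 1010 = $5847.90
Slot 2: Cobalt pays $3.37 × 650 = $2190.50
Slot 3: Pike pays $1.62 × 80 = $129.60
Total = $8168.00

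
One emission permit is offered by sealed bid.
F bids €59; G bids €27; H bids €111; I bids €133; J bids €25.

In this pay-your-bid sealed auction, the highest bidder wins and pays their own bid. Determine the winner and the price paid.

Sorting bids: 133 (I) > 111 (H) > 59 (F) > 27 (G) > 25 (J)
First-price: I pays what they bid, €133.

I pays €133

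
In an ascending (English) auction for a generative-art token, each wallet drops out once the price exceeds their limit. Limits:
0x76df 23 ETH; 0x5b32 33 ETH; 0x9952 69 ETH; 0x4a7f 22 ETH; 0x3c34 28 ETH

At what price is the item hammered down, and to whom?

Rule: the price rises until one bidder remains; the winner pays the price at which the last rival dropped out.
Limits in order: 69 (0x9952) > 33 (0x5b32) > 28 (0x3c34) > 23 (0x76df) > 22 (0x4a7f)
Once the price passes 33 ETH, only 0x9952 is left; the hammer falls at 0x5b32's limit of 33 ETH.

0x9952 wins at 33 ETH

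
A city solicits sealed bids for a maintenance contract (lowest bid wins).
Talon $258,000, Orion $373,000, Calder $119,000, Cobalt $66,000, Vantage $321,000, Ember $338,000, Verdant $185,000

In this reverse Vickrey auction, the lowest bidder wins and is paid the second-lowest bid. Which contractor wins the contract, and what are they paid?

Cobalt is paid $119,000

Rule: the lowest bidder wins and is paid the second-lowest bid.
Bids in order: 66,000 (Cobalt) < 119,000 (Calder) < 185,000 (Verdant) < 258,000 (Talon) < 321,000 (Vantage) < 338,000 (Ember) < …
Cobalt is lowest; is paid the second-lowest bid, $119,000.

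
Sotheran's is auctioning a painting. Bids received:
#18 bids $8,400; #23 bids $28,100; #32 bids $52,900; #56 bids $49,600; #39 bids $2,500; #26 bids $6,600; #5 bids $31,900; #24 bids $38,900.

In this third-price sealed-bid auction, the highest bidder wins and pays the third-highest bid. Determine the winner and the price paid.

#32 pays $38,900

Sorting bids: 52,900 (#32) > 49,600 (#56) > 38,900 (#24) > 31,900 (#5) > 28,100 (#23) > 8,400 (#18) > …
#32 wins; payment is bid #3 in the ranking = $38,900.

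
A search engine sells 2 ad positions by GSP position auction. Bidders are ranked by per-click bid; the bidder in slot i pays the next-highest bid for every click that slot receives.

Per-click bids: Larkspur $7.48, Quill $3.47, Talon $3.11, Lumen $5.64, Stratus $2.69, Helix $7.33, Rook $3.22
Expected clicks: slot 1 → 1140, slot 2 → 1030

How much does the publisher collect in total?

Sorting advertisers: $7.48 (Larkspur) > $7.33 (Helix) > $5.64 (Lumen) > …
Slot 1: Larkspur pays $7.33 × 1140 = $8356.20
Slot 2: Helix pays $5.64 × 1030 = $5809.20
Total = $14165.40

Total revenue: $14165.40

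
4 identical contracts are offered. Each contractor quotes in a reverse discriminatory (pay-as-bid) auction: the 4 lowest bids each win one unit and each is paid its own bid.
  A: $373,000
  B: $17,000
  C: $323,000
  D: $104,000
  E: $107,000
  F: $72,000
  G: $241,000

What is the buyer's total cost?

Total cost: $300,000

Sorting: 17,000 (B), 72,000 (F), 104,000 (D), 107,000 (E), 241,000 (G), 323,000 (C), …
Lowest 4: B, F, D, E.
Total cost = 17,000 + 72,000 + 104,000 + 107,000 = $300,000.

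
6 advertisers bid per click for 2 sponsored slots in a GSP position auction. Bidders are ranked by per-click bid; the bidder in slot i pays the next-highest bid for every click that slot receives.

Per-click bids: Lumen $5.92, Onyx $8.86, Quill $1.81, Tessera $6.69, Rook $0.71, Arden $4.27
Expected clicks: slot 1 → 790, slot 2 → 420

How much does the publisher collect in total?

Per-click bids in order: $8.86 (Onyx) > $6.69 (Tessera) > $5.92 (Lumen) > …
Slot 1: Onyx pays $6.69 × 790 = $5285.10
Slot 2: Tessera pays $5.92 × 420 = $2486.40
Total = $7771.50

Total revenue: $7771.50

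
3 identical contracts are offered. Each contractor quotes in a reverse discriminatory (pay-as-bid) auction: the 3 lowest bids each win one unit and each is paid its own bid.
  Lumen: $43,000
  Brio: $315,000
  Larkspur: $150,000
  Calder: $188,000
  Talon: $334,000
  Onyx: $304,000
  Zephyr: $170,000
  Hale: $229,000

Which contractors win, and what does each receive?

Bids ranked low→high: 43,000 (Lumen), 150,000 (Larkspur), 170,000 (Zephyr), 188,000 (Calder), 229,000 (Hale), …
Lowest 3: Lumen, Larkspur, Zephyr.
Each winner is paid its own bid: Lumen $43,000, Larkspur $150,000, Zephyr $170,000.

Lumen $43,000, Larkspur $150,000, Zephyr $170,000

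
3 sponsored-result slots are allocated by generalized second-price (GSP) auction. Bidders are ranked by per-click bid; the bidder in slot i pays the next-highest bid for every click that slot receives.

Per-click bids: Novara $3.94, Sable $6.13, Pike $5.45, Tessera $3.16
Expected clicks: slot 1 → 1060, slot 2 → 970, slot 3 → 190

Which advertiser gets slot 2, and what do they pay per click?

Pike; $3.94 per click

Per-click bids in order: $6.13 (Sable) > $5.45 (Pike) > $3.94 (Novara) > $3.16 (Tessera)
Slot 2 goes to the second-ranked bidder, Pike, who pays the next bid down: $3.94/click.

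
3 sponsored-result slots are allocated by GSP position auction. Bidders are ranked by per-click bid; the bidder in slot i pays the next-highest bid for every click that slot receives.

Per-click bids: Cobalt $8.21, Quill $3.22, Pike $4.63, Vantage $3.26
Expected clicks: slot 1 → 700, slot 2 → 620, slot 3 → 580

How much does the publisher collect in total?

Ranked by bid: $8.21 (Cobalt) > $4.63 (Pike) > $3.26 (Vantage) > $3.22 (Quill)
Slot 1: Cobalt pays $4.63 × 700 = $3241.00
Slot 2: Pike pays $3.26 × 620 = $2021.20
Slot 3: Vantage pays $3.22 × 580 = $1867.60
Total = $7129.80

Total revenue: $7129.80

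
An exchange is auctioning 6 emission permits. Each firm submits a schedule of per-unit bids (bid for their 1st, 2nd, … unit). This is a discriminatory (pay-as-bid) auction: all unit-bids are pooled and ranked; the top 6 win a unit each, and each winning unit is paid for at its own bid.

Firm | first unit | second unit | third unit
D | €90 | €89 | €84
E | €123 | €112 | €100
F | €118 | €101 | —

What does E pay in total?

Merging the schedules and taking the best 6: 123 (E-1), 118 (F-1), 112 (E-2), 101 (F-2), 100 (E-3), 90 (D-1)
Next rejected bid: €89 (not a price — pay-as-bid).
E's winning unit-bids: 123 + 112 + 100 = €335.

E pays €335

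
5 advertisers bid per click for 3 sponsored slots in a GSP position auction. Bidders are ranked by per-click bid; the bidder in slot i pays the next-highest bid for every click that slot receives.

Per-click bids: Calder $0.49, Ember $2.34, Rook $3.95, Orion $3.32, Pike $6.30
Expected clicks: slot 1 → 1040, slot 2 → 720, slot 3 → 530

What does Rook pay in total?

Ranked by bid: $6.30 (Pike) > $3.95 (Rook) > $3.32 (Orion) > $2.34 (Ember) > …
Rook holds slot 2 → pays next bid $3.32 × 720 clicks = $2390.40.

Rook pays $2390.40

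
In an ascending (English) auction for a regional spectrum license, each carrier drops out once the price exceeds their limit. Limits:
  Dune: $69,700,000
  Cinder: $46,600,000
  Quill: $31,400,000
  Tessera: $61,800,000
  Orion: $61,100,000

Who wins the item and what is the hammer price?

Rule: the price rises until one bidder remains; the winner pays the price at which the last rival dropped out.
Limits ranked: 69,700,000 (Dune) > 61,800,000 (Tessera) > 61,100,000 (Orion) > 46,600,000 (Cinder) > 31,400,000 (Quill)
Once the price passes $61,800,000, only Dune is left; the hammer falls at Tessera's limit of $61,800,000.

Dune wins at $61,800,000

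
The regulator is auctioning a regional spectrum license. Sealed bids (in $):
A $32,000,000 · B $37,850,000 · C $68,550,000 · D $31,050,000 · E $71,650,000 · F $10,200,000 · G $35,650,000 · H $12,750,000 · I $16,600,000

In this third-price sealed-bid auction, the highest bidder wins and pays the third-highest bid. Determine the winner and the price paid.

Bids in order: 71,650,000 (E) > 68,550,000 (C) > 37,850,000 (B) > 35,650,000 (G) > 32,000,000 (A) > 31,050,000 (D) > …
E is highest; pays the third-highest bid, $37,850,000.

E pays $37,850,000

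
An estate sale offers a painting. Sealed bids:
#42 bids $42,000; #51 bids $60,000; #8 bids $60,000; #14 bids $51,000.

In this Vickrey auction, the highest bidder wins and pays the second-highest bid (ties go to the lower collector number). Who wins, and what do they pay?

#8 pays $60,000

Bids ranked: 60,000 (#8) > 60,000 (#51) > 51,000 (#14) > 42,000 (#42)
#8 and #51 tie at $60,000; tie-break gives it to #8.
Second-price: #8 pays #51's bid of $60,000.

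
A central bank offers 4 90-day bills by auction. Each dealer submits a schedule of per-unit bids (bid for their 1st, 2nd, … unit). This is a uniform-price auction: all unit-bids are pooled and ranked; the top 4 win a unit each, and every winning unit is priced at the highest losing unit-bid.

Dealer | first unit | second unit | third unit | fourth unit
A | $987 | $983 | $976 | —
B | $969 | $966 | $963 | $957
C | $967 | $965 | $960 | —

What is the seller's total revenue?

Pooled unit-bids ranked (top 4): 987 (A-1), 983 (A-2), 976 (A-3), 969 (B-1)
Highest rejected unit-bid = $967.
Allocation: A 3, B 1. Every unit priced at $967.
Revenue = 4 × 967 = $3,868.

Total revenue: $3,868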